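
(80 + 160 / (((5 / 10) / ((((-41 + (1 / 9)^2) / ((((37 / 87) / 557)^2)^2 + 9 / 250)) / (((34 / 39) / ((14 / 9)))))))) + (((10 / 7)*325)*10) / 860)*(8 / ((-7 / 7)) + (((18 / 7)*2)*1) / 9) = 3678722086093070854926512063380 / 761863157534343183025749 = 4828586.41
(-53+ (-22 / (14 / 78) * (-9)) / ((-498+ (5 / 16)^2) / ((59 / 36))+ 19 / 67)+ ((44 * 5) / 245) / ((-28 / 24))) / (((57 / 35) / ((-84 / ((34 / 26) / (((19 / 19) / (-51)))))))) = -78620666701772 / 1770910476279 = -44.40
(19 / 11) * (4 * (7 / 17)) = 532 / 187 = 2.84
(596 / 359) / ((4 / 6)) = 894 / 359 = 2.49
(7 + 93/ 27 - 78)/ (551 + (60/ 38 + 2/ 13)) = -150176/ 1228725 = -0.12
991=991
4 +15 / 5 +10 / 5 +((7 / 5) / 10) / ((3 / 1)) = 1357 / 150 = 9.05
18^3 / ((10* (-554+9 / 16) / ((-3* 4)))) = 12.65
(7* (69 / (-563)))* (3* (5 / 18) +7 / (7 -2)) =-10787 / 5630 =-1.92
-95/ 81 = -1.17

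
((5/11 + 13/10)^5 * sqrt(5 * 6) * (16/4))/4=267785184193 * sqrt(30)/16105100000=91.07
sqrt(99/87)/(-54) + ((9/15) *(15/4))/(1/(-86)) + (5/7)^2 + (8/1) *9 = -11857/98 - sqrt(957)/1566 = -121.01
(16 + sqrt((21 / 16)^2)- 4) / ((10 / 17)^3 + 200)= 1046469 / 15737600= 0.07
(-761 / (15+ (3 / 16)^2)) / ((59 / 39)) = -2532608 / 75697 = -33.46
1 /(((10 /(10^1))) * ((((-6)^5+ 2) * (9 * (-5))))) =1 /349830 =0.00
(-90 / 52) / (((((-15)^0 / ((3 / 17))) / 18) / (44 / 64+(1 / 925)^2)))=-2287089513 / 605098000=-3.78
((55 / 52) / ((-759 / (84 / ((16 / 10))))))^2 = 30625 / 5721664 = 0.01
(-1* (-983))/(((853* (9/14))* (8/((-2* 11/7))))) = -10813/15354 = -0.70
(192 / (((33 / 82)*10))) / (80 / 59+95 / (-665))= 1083712 / 27555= 39.33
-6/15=-2/5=-0.40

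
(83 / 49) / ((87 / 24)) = 0.47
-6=-6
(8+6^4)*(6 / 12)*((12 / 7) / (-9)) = -2608 / 21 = -124.19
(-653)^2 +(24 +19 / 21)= 8955112 / 21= 426433.90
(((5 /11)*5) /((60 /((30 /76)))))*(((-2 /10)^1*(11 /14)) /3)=-5 /6384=-0.00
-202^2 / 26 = -20402 / 13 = -1569.38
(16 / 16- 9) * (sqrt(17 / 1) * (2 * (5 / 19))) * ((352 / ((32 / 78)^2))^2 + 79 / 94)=-65782707475 * sqrt(17) / 3572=-75931985.23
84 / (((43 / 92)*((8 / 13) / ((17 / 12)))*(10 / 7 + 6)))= 19159 / 344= 55.69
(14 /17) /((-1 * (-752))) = 7 /6392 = 0.00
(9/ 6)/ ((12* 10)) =1/ 80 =0.01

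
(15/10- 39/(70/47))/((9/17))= -1632/35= -46.63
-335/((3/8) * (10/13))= -3484/3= -1161.33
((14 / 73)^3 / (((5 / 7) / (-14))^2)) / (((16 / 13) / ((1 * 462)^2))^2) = 81497129249.80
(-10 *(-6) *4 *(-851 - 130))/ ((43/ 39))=-9182160/ 43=-213538.60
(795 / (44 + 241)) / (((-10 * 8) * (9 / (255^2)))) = -76585 / 304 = -251.92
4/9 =0.44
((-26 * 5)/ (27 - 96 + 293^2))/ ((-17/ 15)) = 195/ 145826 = 0.00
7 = 7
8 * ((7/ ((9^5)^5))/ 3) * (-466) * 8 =-208768/ 2153693963075557766310747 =-0.00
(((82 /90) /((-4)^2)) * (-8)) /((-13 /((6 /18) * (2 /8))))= 41 /14040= 0.00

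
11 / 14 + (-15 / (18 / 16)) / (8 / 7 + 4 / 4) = -685 / 126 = -5.44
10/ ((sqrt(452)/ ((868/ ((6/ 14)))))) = 952.64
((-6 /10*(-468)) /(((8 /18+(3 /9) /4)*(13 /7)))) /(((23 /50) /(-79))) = -21500640 /437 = -49200.55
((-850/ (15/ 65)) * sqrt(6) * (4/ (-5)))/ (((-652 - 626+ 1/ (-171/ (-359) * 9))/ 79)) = -358258680 * sqrt(6)/ 1966483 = -446.25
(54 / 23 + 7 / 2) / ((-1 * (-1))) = 269 / 46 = 5.85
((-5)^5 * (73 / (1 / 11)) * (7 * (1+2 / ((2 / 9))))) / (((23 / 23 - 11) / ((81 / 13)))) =1422815625 / 13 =109447355.77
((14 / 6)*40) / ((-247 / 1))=-0.38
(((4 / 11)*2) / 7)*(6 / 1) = 48 / 77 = 0.62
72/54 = 4/3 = 1.33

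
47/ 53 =0.89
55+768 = 823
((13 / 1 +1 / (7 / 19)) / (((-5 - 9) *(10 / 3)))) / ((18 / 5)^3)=-1375 / 190512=-0.01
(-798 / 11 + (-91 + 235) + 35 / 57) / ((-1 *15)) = -45187 / 9405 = -4.80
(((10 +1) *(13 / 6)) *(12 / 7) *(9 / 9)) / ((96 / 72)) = 429 / 14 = 30.64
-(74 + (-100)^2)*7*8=-564144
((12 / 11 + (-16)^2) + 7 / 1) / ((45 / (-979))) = -5745.44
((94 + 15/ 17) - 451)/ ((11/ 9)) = -54486/ 187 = -291.37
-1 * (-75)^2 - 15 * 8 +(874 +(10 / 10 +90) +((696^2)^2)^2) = 55064781072099113430356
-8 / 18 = -0.44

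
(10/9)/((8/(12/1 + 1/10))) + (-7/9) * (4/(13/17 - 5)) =1565/648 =2.42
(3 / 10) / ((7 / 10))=3 / 7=0.43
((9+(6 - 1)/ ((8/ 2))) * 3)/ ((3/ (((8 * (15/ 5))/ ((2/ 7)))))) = 861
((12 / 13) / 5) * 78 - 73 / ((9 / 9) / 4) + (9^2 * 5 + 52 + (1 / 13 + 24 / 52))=11696 / 65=179.94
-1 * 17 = -17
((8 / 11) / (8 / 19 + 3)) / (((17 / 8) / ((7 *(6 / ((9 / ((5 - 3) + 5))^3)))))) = 5839232 / 2953665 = 1.98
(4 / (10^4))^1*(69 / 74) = 69 / 185000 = 0.00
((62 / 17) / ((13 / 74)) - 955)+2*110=-157847 / 221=-714.24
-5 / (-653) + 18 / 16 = 5917 / 5224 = 1.13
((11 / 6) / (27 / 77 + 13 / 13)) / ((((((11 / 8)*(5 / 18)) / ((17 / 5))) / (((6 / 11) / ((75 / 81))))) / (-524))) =-30305016 / 8125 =-3729.85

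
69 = 69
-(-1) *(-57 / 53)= -57 / 53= -1.08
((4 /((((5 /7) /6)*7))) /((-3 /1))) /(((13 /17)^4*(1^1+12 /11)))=-7349848 /3284515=-2.24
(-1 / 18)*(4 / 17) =-2 / 153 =-0.01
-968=-968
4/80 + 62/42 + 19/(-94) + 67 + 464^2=4251291757/19740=215364.32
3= 3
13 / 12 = 1.08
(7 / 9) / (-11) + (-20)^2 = 39593 / 99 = 399.93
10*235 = 2350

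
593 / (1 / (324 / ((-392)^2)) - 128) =48033 / 28048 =1.71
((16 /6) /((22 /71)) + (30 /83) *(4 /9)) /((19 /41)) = 328164 /17347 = 18.92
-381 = -381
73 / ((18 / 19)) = 1387 / 18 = 77.06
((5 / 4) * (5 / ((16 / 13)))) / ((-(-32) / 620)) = 50375 / 512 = 98.39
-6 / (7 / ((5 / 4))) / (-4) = 15 / 56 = 0.27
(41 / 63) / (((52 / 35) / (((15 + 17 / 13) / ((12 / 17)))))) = 184705 / 18252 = 10.12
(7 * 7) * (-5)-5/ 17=-4170/ 17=-245.29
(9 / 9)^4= 1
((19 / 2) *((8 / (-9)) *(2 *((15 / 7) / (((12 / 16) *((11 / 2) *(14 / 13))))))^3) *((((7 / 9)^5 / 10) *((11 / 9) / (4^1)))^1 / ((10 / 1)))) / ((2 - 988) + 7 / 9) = 26715520 / 3991307382909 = 0.00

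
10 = 10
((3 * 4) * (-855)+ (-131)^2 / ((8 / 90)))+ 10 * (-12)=730725 / 4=182681.25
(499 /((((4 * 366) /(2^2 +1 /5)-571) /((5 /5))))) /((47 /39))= -45409 /24393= -1.86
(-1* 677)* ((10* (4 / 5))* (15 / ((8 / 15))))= -152325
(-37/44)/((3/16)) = -4.48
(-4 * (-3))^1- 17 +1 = -4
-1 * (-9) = 9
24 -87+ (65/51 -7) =-3505/51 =-68.73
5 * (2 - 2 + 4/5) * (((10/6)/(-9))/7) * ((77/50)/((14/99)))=-121/105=-1.15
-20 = -20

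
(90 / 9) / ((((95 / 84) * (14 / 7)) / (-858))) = -72072 / 19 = -3793.26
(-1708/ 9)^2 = 2917264/ 81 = 36015.60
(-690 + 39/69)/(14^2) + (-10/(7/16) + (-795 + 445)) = -1696697/4508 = -376.37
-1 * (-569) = 569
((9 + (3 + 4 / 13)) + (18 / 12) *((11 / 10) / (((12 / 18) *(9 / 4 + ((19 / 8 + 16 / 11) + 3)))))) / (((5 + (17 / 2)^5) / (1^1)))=20907424 / 73748582895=0.00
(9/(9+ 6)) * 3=9/5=1.80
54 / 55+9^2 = 4509 / 55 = 81.98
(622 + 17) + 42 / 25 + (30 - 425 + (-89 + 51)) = 5192 / 25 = 207.68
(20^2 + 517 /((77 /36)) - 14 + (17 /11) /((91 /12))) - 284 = 344262 /1001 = 343.92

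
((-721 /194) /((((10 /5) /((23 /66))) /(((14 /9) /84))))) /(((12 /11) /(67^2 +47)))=-116081 /2328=-49.86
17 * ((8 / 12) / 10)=17 / 15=1.13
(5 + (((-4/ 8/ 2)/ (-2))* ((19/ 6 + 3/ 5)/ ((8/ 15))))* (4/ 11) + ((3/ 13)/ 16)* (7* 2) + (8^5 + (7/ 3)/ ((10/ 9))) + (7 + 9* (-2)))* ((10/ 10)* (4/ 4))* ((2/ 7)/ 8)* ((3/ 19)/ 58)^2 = 6746891157/ 777995778560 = 0.01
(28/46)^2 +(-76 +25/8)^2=179813825/33856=5311.14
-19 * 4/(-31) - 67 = -64.55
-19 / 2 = -9.50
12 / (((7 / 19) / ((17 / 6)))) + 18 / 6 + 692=5511 / 7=787.29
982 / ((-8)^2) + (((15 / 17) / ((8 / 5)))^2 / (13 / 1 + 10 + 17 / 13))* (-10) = 44474459 / 2922368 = 15.22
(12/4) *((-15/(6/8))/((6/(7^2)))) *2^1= -980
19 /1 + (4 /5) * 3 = 21.40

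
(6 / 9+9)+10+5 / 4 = 251 / 12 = 20.92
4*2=8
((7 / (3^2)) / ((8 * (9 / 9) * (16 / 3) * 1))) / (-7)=-1 / 384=-0.00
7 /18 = 0.39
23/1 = 23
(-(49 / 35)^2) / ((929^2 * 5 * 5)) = -49 / 539400625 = -0.00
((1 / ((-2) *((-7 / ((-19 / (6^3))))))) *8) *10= -95 / 189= -0.50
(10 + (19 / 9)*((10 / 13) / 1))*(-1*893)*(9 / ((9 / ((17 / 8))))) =-2580770 / 117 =-22057.86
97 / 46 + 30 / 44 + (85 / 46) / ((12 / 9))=8453 / 2024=4.18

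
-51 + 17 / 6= -289 / 6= -48.17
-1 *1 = -1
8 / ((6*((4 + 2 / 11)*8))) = 11 / 276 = 0.04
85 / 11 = 7.73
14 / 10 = 7 / 5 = 1.40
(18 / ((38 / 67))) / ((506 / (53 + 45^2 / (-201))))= 2.69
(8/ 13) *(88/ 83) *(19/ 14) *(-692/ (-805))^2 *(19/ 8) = 7606275776/ 4894532825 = 1.55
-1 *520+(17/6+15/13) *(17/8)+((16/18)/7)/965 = -6468444481/12645360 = -511.53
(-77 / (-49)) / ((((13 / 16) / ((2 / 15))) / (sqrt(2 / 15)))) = 352 * sqrt(30) / 20475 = 0.09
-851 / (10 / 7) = -5957 / 10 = -595.70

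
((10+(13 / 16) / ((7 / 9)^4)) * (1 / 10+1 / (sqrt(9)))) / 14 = 6102889 / 16134720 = 0.38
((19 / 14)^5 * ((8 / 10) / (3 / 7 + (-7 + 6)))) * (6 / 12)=-2476099 / 768320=-3.22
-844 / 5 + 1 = -839 / 5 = -167.80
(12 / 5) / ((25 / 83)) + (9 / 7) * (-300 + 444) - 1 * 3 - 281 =-79528 / 875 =-90.89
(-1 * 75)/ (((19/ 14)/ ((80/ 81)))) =-28000/ 513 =-54.58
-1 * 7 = -7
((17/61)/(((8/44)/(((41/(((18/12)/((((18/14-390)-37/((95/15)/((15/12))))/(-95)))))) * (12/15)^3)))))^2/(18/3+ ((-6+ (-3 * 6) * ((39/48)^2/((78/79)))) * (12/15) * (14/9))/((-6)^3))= 18999365162494019567616/14503673298368515625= 1309.97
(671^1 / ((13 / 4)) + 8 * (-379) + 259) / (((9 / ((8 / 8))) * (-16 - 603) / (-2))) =-66730 / 72423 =-0.92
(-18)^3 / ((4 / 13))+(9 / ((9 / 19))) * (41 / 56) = -18940.09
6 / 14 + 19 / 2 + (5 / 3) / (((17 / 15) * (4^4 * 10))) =604963 / 60928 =9.93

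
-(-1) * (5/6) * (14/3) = 35/9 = 3.89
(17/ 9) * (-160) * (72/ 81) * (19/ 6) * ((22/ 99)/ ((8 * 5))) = -10336/ 2187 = -4.73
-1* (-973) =973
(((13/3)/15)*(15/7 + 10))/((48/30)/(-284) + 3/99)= 50765/357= 142.20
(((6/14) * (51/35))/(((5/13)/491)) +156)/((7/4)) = 4670796/8575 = 544.70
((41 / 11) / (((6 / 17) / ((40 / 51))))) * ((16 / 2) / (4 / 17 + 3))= 22304 / 1089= 20.48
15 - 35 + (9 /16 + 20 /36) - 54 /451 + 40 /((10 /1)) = -974269 /64944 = -15.00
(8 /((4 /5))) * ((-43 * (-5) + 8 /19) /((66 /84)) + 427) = 1465450 /209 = 7011.72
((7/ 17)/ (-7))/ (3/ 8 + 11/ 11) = -8/ 187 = -0.04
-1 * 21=-21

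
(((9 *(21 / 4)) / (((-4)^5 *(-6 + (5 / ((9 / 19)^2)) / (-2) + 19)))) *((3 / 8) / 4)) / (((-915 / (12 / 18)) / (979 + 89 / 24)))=0.00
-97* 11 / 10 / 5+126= 5233 / 50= 104.66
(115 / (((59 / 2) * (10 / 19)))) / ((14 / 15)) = 6555 / 826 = 7.94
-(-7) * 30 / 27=70 / 9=7.78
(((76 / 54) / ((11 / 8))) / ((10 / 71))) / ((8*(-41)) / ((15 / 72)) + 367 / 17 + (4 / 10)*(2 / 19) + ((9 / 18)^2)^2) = -0.00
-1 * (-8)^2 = -64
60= 60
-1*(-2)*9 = 18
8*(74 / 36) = 148 / 9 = 16.44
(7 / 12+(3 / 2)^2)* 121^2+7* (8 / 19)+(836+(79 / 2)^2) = 10005103 / 228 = 43882.03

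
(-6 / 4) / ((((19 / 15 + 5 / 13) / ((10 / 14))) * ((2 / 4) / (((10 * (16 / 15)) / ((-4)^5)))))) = 975 / 72128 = 0.01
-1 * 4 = -4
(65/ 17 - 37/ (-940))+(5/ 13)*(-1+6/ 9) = 3.73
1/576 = 0.00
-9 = -9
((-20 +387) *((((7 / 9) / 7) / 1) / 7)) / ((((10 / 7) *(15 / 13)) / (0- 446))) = -1063933 / 675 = -1576.20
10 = 10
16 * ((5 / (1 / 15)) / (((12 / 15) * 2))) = 750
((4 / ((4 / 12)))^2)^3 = 2985984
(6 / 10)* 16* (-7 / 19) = -336 / 95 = -3.54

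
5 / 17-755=-12830 / 17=-754.71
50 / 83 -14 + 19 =465 / 83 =5.60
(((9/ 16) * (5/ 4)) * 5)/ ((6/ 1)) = 0.59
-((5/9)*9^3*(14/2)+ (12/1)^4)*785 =-18503235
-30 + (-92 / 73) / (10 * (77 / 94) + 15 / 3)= -340531 / 11315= -30.10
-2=-2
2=2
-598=-598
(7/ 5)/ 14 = 1/ 10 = 0.10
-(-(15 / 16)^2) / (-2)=-225 / 512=-0.44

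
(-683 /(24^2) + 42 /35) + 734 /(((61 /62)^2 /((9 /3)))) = 24377878001 /10716480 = 2274.80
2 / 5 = 0.40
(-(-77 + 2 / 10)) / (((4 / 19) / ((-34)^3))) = -71690496 / 5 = -14338099.20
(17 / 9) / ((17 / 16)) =16 / 9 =1.78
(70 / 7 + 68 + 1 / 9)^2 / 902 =494209 / 73062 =6.76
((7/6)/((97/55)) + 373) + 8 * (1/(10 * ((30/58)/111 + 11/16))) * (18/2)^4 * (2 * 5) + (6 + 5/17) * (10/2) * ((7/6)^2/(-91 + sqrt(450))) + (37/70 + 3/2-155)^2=777440751364554281/7805189807100-131075 * sqrt(2)/1597524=99605.50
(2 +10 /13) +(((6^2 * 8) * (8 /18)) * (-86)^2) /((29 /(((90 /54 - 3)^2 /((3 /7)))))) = 1378405916 /10179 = 135416.63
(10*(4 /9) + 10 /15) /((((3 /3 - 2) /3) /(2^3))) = -368 /3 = -122.67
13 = 13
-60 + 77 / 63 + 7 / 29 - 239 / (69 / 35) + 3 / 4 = -4298587 / 24012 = -179.02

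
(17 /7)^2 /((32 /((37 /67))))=10693 /105056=0.10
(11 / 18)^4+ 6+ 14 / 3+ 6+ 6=2394097 / 104976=22.81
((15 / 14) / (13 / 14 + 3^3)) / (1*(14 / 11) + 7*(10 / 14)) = 55 / 8993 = 0.01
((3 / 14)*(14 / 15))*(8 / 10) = 4 / 25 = 0.16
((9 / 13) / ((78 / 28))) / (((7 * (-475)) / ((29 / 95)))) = -174 / 7626125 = -0.00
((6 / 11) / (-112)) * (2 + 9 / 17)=-129 / 10472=-0.01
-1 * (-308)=308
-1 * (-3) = 3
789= 789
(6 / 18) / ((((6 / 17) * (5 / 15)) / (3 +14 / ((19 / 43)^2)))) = 458473 / 2166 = 211.67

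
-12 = -12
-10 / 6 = -5 / 3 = -1.67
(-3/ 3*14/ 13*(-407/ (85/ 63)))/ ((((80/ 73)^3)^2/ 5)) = 27162526273933743/ 28966912000000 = 937.71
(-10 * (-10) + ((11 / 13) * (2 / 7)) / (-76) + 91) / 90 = 660467 / 311220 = 2.12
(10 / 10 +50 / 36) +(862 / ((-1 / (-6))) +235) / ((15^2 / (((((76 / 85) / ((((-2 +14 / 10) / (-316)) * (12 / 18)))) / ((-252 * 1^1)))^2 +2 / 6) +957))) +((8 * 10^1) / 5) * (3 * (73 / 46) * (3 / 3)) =276295944825661 / 11871874350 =23273.15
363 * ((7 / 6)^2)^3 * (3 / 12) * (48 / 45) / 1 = 14235529 / 58320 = 244.09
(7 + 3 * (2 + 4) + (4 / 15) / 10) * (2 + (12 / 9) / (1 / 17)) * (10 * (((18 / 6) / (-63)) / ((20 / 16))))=-1111184 / 4725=-235.17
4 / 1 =4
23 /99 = 0.23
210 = 210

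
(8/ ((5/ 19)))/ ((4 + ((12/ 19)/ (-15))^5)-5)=-235229405000/ 7737810399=-30.40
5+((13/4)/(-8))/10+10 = 4787/320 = 14.96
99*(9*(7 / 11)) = 567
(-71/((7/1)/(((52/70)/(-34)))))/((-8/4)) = -923/8330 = -0.11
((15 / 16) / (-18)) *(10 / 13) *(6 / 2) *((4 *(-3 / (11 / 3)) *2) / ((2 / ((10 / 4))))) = 1125 / 1144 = 0.98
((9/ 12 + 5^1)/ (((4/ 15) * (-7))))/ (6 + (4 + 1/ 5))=-575/ 1904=-0.30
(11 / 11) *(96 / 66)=16 / 11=1.45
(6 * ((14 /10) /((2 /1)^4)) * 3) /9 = 7 /40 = 0.18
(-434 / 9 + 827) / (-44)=-7009 / 396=-17.70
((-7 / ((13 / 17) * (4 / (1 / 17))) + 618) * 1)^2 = 1032272641 / 2704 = 381757.63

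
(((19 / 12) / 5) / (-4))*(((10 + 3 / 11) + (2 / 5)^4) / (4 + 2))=-1345219 / 9900000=-0.14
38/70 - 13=-436/35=-12.46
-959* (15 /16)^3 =-3236625 /4096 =-790.19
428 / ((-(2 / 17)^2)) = -30923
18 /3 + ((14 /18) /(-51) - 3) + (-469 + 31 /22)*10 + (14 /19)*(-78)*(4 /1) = -470332337 /95931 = -4902.82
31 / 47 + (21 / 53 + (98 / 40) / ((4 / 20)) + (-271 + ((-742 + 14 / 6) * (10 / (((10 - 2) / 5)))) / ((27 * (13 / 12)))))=-1454003315 / 3497364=-415.74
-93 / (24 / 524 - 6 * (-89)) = -4061 / 23320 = -0.17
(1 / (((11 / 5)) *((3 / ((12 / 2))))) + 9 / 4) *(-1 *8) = -278 / 11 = -25.27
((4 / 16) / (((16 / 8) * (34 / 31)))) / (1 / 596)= 67.93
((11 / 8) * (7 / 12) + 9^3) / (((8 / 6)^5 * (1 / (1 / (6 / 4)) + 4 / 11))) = 62424351 / 671744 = 92.93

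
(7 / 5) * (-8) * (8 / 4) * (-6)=134.40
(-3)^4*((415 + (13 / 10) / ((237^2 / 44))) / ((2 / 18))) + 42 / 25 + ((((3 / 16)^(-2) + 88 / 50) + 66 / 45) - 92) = 424745896609 / 1404225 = 302477.09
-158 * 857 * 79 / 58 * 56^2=-578379725.24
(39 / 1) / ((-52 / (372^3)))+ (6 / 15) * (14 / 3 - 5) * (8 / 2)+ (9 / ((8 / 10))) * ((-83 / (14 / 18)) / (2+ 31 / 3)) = -599987494403 / 15540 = -38609233.87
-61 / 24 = -2.54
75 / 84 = 25 / 28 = 0.89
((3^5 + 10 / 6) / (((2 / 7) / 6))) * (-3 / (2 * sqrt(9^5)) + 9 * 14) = 647356.28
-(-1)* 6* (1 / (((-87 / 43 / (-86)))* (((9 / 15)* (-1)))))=-36980 / 87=-425.06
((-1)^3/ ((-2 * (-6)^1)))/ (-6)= 1/ 72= 0.01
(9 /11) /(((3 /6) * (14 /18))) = 162 /77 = 2.10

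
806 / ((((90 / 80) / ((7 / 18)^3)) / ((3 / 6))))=138229 / 6561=21.07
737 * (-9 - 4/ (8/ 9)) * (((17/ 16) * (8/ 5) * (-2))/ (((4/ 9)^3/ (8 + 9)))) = 4192341219/ 640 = 6550533.15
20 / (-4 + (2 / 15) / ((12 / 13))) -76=-81.19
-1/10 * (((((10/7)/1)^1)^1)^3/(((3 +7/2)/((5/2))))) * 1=-500/4459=-0.11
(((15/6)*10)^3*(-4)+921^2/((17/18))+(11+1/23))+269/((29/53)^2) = 275082603683/328831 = 836547.05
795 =795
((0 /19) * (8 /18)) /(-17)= 0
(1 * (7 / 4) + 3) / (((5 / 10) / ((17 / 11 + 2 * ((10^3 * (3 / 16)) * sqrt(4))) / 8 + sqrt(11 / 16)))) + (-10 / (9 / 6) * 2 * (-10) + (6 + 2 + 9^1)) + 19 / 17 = 1051.79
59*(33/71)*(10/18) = 3245/213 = 15.23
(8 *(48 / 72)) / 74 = 8 / 111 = 0.07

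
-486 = -486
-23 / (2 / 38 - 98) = 437 / 1861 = 0.23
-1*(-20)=20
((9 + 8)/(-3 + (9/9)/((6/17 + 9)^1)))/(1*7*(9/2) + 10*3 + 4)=-2703/30130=-0.09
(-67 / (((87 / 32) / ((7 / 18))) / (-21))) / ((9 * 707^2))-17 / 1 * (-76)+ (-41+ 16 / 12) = 30008599003 / 23962149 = 1252.33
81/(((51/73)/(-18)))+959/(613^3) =-2086.94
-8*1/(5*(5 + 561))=-4/1415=-0.00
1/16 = 0.06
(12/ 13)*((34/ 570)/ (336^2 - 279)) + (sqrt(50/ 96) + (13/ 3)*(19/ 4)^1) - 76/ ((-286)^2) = 5*sqrt(3)/ 12 + 18011742866231/ 875103912540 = 21.30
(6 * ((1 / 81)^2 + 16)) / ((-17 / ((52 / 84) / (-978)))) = 1364701 / 381791151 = 0.00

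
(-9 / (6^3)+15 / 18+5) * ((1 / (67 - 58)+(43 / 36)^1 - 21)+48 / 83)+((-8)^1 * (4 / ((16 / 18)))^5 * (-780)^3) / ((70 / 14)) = 100475041541769259 / 71712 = 1401091052289.29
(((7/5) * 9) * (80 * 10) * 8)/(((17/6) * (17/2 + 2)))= 46080/17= 2710.59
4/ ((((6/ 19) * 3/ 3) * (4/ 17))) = 53.83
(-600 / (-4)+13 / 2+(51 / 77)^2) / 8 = 1860979 / 94864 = 19.62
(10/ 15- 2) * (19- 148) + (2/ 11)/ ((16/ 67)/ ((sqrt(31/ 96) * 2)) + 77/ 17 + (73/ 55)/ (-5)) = 2372578928678997/ 13790636364151- 2129930000 * sqrt(186)/ 13790636364151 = 172.04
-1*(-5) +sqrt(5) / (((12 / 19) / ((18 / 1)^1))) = 5 +57*sqrt(5) / 2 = 68.73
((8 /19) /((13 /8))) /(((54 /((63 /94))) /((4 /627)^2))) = 1792 /13691503683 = 0.00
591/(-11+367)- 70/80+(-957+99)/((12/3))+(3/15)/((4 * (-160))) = -60866089/284800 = -213.72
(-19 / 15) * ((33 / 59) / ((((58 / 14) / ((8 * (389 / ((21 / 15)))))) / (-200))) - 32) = 1952264288 / 25665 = 76067.18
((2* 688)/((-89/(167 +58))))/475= -12384/1691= -7.32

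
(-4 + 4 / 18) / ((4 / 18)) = -17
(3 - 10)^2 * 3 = 147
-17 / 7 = -2.43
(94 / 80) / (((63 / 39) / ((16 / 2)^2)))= 46.55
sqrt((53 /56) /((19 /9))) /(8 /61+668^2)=61*sqrt(14098) /4826955168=0.00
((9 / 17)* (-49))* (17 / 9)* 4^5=-50176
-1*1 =-1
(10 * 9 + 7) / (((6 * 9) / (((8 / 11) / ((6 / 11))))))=194 / 81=2.40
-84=-84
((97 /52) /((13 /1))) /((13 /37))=3589 /8788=0.41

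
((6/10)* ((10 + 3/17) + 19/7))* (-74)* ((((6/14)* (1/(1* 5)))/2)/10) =-255411/104125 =-2.45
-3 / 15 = -0.20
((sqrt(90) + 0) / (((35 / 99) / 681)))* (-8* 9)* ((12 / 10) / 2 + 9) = -699000192* sqrt(10) / 175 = -12631043.95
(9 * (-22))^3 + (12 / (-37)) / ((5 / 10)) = -287208528 / 37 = -7762392.65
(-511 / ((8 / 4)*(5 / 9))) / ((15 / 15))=-4599 / 10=-459.90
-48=-48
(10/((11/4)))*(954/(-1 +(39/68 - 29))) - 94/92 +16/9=-15469433/132066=-117.13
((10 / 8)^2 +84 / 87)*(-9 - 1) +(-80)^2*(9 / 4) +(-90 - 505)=3196895 / 232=13779.72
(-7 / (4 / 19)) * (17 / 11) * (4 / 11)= -2261 / 121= -18.69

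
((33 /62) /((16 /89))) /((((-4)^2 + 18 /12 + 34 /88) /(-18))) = -290763 /97588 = -2.98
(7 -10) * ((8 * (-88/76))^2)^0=-3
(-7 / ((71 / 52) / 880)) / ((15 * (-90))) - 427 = -423.66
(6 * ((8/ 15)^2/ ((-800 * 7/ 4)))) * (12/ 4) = -16/ 4375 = -0.00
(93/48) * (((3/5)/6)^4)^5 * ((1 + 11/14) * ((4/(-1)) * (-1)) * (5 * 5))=31/8960000000000000000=0.00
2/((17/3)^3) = 54/4913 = 0.01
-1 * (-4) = 4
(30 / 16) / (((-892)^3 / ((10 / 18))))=-25 / 17033574912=-0.00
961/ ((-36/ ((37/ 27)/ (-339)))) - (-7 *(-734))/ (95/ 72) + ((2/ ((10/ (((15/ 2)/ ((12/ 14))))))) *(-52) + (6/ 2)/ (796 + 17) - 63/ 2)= -34072295428873/ 8483183460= -4016.45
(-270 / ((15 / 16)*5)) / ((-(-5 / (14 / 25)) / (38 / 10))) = -24.51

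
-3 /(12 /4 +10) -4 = -55 /13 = -4.23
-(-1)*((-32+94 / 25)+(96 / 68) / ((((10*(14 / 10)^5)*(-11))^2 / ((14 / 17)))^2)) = -82696461339732474844859852 / 2928344948291620503840425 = -28.24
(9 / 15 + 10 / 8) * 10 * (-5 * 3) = -555 / 2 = -277.50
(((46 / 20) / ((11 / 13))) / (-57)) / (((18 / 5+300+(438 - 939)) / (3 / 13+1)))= 184 / 618849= 0.00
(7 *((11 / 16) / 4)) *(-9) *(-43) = 29799 / 64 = 465.61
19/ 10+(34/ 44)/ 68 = 841/ 440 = 1.91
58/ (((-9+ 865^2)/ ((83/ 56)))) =2407/ 20950048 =0.00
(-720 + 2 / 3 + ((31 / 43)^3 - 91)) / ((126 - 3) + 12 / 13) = -2511497872 / 384257331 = -6.54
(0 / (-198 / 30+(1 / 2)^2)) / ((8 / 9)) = 0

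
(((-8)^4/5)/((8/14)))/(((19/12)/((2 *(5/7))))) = 24576/19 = 1293.47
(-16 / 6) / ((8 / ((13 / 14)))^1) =-13 / 42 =-0.31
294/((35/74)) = 621.60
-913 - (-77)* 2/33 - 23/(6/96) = -3829/3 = -1276.33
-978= -978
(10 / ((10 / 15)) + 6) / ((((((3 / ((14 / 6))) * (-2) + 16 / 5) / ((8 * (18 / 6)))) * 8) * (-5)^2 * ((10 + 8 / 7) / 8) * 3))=686 / 715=0.96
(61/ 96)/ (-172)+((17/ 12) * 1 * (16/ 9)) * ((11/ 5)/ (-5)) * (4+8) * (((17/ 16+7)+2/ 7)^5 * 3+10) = -3447903232601961209/ 2131331973120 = -1617722.29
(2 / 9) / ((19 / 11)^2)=242 / 3249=0.07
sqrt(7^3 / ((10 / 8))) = 14 * sqrt(35) / 5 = 16.57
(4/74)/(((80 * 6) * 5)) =1/44400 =0.00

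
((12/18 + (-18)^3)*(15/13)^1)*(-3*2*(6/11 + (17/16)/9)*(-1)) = -45965485/1716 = -26786.41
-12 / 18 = -2 / 3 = -0.67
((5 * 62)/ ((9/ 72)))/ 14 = 1240/ 7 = 177.14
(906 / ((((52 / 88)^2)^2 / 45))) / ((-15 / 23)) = -14644279584 / 28561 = -512736.93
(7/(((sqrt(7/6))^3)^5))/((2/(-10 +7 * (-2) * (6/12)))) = -2379456 * sqrt(42)/823543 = -18.72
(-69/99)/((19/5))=-115/627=-0.18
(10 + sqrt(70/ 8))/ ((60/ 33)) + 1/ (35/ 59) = 11*sqrt(35)/ 40 + 503/ 70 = 8.81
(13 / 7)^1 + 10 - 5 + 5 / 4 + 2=283 / 28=10.11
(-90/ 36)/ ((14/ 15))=-75/ 28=-2.68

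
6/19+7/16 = 229/304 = 0.75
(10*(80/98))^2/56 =20000/16807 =1.19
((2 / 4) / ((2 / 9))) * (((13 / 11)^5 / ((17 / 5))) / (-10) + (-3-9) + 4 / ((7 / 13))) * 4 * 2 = -1600402851 / 19165069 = -83.51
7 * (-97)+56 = -623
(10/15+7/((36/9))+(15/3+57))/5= 773/60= 12.88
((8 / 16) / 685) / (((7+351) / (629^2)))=0.81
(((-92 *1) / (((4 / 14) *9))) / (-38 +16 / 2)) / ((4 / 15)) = 161 / 36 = 4.47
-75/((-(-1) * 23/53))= -3975/23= -172.83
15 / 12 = 5 / 4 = 1.25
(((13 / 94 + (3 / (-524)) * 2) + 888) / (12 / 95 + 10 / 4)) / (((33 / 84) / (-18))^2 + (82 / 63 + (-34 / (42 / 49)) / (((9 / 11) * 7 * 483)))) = 6069971642394240 / 23114339360137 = 262.61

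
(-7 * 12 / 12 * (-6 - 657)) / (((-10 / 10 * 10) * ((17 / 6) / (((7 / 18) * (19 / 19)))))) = -637 / 10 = -63.70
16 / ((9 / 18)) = 32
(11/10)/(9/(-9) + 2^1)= 11/10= 1.10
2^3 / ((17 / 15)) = 120 / 17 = 7.06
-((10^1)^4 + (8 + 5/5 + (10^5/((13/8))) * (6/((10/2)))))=-1090117/13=-83855.15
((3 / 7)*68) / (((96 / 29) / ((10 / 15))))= 493 / 84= 5.87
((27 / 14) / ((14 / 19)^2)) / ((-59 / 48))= -58482 / 20237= -2.89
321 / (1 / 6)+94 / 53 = 102172 / 53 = 1927.77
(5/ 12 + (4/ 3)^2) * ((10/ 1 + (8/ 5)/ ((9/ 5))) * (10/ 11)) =19355/ 891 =21.72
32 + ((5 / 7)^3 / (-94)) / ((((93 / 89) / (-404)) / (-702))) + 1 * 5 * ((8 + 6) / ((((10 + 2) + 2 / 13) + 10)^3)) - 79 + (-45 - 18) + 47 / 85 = -589393976799907283 / 507364486594560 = -1161.68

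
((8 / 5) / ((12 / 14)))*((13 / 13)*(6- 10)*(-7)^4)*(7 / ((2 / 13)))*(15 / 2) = -6117748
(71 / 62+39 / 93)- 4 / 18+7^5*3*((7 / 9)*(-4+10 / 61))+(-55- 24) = -5123198389 / 34038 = -150514.08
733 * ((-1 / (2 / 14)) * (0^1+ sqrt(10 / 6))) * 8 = -52992.74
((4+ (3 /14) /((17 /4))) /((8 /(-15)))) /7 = -3615 /3332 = -1.08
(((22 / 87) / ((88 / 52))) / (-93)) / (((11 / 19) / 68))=-16796 / 89001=-0.19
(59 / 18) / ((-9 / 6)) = -59 / 27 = -2.19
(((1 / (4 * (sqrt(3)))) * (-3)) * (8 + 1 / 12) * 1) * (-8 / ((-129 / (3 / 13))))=-97 * sqrt(3) / 3354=-0.05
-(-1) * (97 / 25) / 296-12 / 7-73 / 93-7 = -45698453 / 4817400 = -9.49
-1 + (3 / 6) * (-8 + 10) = 0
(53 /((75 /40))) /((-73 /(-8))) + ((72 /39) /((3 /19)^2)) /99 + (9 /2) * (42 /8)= 309708077 /11274120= 27.47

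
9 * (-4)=-36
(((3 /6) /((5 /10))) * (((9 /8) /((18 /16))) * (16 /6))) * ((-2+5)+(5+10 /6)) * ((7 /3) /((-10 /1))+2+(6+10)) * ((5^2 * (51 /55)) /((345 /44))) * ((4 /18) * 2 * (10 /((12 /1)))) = 8408608 /16767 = 501.50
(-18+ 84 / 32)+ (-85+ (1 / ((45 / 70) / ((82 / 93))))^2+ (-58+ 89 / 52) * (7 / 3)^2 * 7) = -163474834177 / 72859176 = -2243.71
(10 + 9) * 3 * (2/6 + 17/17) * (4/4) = 76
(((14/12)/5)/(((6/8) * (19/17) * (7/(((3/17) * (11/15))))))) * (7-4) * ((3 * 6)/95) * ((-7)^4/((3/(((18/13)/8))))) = 237699/586625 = 0.41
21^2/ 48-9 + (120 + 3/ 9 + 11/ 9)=121.74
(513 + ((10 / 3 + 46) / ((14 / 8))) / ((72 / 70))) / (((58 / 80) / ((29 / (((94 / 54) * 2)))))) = 291820 / 47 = 6208.94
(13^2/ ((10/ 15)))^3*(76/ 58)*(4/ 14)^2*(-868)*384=-580810354962.92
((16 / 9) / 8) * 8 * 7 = 112 / 9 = 12.44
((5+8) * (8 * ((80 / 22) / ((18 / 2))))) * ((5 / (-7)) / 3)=-20800 / 2079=-10.00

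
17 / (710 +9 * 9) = 17 / 791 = 0.02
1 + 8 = 9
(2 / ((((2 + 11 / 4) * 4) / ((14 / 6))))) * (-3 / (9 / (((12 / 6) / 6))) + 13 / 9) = 56 / 171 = 0.33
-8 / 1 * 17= -136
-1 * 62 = -62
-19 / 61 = -0.31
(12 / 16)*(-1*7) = -21 / 4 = -5.25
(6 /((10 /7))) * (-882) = -18522 /5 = -3704.40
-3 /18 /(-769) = 1 /4614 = 0.00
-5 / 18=-0.28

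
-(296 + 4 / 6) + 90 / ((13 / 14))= -7790 / 39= -199.74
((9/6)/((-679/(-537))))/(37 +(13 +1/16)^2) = 206208/36090887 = 0.01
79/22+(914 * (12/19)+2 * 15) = 255337/418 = 610.85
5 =5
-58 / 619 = -0.09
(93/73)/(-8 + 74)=31/1606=0.02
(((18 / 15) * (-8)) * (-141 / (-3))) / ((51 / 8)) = -6016 / 85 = -70.78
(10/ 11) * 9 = 90/ 11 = 8.18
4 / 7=0.57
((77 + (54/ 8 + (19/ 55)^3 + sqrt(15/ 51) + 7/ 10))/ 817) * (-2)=-56228911/ 271856750 - 2 * sqrt(85)/ 13889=-0.21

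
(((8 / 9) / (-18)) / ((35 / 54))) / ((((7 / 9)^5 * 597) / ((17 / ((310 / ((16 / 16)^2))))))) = -0.00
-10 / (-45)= 2 / 9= 0.22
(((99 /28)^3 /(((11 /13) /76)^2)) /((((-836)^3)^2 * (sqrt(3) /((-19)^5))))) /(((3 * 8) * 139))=-260091 * sqrt(3) /1006426983890944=-0.00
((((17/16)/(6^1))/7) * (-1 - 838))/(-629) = 839/24864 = 0.03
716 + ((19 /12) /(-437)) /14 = 2766623 /3864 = 716.00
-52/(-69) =52/69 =0.75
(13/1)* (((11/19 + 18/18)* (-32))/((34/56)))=-349440/323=-1081.86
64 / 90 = 32 / 45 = 0.71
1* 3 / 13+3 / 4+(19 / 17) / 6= 3095 / 2652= 1.17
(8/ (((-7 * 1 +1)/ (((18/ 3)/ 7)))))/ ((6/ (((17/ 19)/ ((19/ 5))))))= -340/ 7581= -0.04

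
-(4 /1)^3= -64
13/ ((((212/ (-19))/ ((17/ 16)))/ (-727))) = 899.96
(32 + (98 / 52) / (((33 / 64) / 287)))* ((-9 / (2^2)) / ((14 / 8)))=-1391232 / 1001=-1389.84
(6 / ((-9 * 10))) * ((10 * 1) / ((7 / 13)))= -26 / 21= -1.24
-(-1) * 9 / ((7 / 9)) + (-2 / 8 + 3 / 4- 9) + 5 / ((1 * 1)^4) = 113 / 14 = 8.07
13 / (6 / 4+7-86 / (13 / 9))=-338 / 1327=-0.25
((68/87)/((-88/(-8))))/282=34/134937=0.00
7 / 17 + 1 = 24 / 17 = 1.41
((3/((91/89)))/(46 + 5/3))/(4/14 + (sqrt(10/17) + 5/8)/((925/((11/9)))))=24229438907400/112789394215927- 597481920 * sqrt(170)/10253581292357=0.21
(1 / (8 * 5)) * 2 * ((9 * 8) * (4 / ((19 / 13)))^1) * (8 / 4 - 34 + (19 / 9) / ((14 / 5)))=-307.86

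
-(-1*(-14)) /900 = -7 /450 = -0.02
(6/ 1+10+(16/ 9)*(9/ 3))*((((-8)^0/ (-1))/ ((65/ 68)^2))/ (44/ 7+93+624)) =-2071552/ 64173525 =-0.03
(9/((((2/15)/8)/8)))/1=4320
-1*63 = -63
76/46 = 38/23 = 1.65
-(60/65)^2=-144/169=-0.85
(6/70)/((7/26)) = 78/245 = 0.32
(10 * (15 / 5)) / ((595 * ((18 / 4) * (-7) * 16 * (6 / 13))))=-13 / 59976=-0.00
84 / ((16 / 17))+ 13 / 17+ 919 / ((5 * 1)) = 93097 / 340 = 273.81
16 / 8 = 2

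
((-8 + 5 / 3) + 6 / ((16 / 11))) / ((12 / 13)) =-689 / 288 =-2.39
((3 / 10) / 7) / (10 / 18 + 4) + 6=17247 / 2870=6.01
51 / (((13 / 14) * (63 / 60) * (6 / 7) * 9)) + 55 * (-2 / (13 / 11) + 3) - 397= -8594 / 27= -318.30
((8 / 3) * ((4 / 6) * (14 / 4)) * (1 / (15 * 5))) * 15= 1.24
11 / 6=1.83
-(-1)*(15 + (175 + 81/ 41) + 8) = 8199/ 41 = 199.98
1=1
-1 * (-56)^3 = 175616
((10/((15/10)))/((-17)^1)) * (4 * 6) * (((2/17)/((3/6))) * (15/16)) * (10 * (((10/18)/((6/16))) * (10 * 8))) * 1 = -6400000/2601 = -2460.59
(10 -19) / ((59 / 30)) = -270 / 59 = -4.58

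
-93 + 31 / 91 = -8432 / 91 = -92.66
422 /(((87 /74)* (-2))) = -15614 /87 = -179.47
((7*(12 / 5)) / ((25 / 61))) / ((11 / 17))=87108 / 1375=63.35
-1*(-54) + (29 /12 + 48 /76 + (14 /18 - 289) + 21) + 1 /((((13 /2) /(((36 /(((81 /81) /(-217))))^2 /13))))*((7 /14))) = 166946517913 /115596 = 1444224.00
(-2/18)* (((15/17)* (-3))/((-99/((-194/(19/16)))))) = 15520/31977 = 0.49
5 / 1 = 5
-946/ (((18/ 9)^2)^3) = -473/ 32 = -14.78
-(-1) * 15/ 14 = 15/ 14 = 1.07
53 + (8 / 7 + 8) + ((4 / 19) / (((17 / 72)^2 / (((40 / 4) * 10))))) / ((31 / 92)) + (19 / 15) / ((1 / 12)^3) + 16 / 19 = 20092530083 / 5957735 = 3372.51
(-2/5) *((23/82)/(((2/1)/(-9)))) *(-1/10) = -207/4100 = -0.05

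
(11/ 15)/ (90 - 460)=-11/ 5550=-0.00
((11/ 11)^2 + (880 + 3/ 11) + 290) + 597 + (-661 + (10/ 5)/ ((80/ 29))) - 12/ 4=486199/ 440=1105.00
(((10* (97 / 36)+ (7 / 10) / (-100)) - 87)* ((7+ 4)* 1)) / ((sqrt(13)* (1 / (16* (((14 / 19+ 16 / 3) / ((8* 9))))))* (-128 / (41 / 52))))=42176346949* sqrt(13) / 99874944000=1.52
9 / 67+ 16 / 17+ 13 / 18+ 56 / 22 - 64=-13453925 / 225522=-59.66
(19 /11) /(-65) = -0.03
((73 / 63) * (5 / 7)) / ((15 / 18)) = 146 / 147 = 0.99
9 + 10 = 19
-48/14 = -24/7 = -3.43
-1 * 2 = -2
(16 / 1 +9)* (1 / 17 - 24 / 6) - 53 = -2576 / 17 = -151.53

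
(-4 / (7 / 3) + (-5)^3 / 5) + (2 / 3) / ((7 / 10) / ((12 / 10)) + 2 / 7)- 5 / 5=-13770 / 511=-26.95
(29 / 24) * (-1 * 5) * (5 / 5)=-6.04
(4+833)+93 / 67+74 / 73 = 4105514 / 4891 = 839.40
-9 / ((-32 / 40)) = 45 / 4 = 11.25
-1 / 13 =-0.08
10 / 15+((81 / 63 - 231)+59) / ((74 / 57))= -203309 / 1554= -130.83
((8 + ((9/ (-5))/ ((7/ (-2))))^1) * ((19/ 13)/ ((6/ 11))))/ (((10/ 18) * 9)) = 31141/ 6825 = 4.56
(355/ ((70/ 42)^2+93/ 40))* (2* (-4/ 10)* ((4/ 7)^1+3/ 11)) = -6645600/ 141449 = -46.98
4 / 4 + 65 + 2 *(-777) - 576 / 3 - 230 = -1910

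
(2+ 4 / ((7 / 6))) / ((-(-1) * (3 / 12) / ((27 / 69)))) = 8.50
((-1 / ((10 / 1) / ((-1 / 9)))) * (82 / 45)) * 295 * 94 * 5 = 227386 / 81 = 2807.23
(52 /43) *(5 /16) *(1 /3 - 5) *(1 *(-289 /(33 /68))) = 4470830 /4257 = 1050.23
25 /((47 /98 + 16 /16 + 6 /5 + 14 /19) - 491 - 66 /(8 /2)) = -116375 /2346509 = -0.05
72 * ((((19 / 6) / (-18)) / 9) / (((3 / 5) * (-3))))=190 / 243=0.78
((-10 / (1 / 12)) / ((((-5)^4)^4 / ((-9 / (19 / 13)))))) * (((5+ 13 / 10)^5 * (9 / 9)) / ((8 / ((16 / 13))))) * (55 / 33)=8931928887 / 724792480468750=0.00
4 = 4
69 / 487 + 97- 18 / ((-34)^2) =27339641 / 281486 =97.13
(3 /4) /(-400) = -3 /1600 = -0.00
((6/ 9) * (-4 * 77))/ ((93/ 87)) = -17864/ 93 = -192.09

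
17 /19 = 0.89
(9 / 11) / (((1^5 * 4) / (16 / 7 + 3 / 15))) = 783 / 1540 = 0.51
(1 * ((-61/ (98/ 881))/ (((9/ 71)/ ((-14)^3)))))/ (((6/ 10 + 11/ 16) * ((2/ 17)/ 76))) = 5521341741440/ 927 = 5956139958.40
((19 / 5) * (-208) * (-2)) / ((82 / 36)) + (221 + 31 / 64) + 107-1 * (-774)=23570003 / 13120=1796.49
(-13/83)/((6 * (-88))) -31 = -31.00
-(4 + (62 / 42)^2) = -2725 / 441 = -6.18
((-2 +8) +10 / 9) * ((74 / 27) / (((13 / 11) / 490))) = 25527040 / 3159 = 8080.73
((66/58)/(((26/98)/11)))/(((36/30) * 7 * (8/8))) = 4235/754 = 5.62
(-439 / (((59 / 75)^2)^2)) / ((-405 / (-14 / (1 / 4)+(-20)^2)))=11798125000 / 12117361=973.65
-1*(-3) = 3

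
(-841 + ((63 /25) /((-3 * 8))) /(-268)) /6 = -45077579 /321600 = -140.17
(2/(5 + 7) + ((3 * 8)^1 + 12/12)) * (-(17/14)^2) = -43639/1176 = -37.11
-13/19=-0.68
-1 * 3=-3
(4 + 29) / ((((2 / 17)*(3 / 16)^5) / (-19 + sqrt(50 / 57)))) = -1862795264 / 81 + 490209280*sqrt(114) / 4617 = -21863835.22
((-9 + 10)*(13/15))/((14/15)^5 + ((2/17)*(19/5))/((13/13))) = 0.75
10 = 10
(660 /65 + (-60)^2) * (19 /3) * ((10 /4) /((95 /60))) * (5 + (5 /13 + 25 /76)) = 206268.41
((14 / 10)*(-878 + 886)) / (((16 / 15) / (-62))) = -651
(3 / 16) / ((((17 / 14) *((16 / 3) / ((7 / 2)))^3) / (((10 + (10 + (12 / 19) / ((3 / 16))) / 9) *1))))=10610019 / 21168128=0.50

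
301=301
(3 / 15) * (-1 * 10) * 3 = -6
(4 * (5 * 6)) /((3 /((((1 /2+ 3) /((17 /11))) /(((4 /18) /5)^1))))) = 34650 /17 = 2038.24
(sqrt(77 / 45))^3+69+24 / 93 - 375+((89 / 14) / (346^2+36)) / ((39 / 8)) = -77464392613 / 253365294+77 * sqrt(385) / 675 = -303.50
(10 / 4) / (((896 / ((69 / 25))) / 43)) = 2967 / 8960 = 0.33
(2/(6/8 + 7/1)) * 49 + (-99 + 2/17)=-45447/527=-86.24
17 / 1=17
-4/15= -0.27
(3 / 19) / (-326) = -3 / 6194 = -0.00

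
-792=-792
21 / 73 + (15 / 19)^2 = 24006 / 26353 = 0.91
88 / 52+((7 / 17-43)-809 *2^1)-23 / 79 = -28967747 / 17459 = -1659.19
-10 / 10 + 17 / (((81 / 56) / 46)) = 43711 / 81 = 539.64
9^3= 729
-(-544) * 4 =2176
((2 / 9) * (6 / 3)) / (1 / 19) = 76 / 9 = 8.44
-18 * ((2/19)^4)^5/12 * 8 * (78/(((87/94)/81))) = -2490963591168/1090109230268832787607312429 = -0.00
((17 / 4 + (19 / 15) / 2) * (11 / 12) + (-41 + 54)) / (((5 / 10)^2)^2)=12583 / 45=279.62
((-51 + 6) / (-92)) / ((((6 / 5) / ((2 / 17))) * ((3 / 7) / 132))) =5775 / 391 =14.77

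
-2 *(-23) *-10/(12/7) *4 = -3220/3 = -1073.33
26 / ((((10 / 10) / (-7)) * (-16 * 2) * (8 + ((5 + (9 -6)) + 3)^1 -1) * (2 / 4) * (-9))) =-91 / 1296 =-0.07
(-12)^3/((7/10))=-17280/7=-2468.57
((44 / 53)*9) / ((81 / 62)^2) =169136 / 38637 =4.38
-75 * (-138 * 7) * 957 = 69334650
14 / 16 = 7 / 8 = 0.88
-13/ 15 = -0.87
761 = 761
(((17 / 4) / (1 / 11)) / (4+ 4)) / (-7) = -0.83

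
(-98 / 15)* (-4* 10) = 784 / 3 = 261.33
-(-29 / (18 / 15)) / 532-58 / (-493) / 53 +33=95044765 / 2875992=33.05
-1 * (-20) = 20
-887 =-887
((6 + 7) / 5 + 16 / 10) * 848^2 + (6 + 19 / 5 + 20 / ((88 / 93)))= 332229451 / 110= 3020267.74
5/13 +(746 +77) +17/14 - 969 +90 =-54.40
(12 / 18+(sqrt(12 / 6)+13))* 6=6* sqrt(2)+82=90.49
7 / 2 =3.50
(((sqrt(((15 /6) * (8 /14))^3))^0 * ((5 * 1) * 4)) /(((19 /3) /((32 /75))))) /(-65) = -128 /6175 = -0.02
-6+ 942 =936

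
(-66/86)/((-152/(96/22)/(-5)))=-90/817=-0.11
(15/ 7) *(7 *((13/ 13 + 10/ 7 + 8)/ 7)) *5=5475/ 49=111.73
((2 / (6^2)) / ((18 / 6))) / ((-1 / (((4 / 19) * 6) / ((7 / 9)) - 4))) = 158 / 3591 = 0.04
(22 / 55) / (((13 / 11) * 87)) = 22 / 5655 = 0.00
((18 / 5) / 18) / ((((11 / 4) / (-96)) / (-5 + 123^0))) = 1536 / 55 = 27.93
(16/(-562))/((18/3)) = -4/843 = -0.00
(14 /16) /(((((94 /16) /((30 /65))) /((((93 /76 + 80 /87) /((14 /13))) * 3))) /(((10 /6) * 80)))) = 1417100 /25897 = 54.72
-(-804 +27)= 777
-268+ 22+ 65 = -181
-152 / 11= -13.82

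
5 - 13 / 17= 72 / 17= 4.24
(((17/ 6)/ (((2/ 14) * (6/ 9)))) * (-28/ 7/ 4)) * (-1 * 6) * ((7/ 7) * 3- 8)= -1785/ 2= -892.50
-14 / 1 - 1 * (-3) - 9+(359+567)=906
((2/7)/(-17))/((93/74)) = -0.01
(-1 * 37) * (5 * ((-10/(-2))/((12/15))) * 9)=-41625/4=-10406.25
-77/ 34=-2.26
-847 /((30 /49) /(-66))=456533 /5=91306.60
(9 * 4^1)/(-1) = -36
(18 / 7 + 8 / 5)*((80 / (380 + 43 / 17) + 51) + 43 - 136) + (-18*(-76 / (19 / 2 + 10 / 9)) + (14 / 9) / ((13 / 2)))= -229731543712 / 5086288935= -45.17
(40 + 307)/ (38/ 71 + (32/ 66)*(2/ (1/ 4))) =813021/ 10342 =78.61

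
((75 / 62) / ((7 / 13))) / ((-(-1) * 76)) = 0.03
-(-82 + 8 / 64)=655 / 8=81.88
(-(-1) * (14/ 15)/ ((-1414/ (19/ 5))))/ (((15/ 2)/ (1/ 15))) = -38/ 1704375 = -0.00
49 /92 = 0.53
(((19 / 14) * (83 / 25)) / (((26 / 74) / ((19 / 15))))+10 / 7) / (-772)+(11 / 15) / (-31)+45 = 24475042113 / 544453000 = 44.95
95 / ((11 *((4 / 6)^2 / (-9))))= -7695 / 44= -174.89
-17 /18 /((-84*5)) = 17 /7560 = 0.00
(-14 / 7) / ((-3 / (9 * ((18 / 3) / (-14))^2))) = 54 / 49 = 1.10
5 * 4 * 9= 180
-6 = -6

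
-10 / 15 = -0.67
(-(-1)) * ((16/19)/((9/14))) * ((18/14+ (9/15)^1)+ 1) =3232/855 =3.78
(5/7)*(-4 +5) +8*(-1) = -51/7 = -7.29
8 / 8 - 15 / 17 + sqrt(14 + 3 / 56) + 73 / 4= sqrt(11018) / 28 + 1249 / 68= 22.12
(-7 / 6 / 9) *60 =-70 / 9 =-7.78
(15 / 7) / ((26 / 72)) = 540 / 91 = 5.93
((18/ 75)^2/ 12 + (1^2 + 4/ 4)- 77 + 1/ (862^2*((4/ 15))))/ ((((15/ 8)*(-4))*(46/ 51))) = 2368301009649/ 213625150000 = 11.09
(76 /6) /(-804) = -19 /1206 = -0.02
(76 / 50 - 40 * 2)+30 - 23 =-1787 / 25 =-71.48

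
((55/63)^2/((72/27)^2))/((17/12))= 3025/39984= 0.08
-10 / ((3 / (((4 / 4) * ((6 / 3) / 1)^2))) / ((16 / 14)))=-320 / 21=-15.24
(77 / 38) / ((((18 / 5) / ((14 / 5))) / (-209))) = -5929 / 18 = -329.39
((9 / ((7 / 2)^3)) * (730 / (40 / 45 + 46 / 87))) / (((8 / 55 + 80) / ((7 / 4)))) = 325215 / 137788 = 2.36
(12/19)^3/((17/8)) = 13824/116603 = 0.12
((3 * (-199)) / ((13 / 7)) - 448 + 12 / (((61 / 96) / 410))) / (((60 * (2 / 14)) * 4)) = 38709839 / 190320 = 203.39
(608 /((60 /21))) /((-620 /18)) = -4788 /775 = -6.18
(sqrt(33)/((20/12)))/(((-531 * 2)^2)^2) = sqrt(33)/2120053480560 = 0.00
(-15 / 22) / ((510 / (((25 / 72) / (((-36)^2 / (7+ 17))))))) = -25 / 2908224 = -0.00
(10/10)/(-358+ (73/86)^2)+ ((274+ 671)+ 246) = 3147137453/2642439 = 1191.00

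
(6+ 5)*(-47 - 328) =-4125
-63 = -63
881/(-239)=-881/239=-3.69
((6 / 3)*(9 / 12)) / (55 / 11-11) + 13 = 51 / 4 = 12.75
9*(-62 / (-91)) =558 / 91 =6.13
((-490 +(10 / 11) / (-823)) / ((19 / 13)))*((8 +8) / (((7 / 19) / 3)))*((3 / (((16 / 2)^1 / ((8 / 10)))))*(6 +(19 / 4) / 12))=-5311198854 / 63371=-83811.19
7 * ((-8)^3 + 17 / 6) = -21385 / 6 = -3564.17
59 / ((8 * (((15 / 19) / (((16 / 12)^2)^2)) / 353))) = 12662816 / 1215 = 10422.07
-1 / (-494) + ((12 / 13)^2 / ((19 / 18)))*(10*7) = 362893 / 6422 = 56.51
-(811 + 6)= -817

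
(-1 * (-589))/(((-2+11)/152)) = 89528/9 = 9947.56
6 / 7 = 0.86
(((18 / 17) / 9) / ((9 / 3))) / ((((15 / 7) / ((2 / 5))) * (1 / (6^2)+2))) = 112 / 31025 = 0.00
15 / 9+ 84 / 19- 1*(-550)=556.09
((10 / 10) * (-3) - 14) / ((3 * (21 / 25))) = -425 / 63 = -6.75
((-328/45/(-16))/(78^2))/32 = 41/17521920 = 0.00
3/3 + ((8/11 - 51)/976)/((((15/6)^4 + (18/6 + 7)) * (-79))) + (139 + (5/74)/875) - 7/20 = 139.65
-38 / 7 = -5.43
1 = 1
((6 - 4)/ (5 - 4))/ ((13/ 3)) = 6/ 13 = 0.46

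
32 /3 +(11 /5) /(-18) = 10.54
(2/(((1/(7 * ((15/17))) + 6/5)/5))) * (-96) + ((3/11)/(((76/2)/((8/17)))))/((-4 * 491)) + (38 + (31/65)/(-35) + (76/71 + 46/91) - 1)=-187761977899773/281784077575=-666.33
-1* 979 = -979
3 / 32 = 0.09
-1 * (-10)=10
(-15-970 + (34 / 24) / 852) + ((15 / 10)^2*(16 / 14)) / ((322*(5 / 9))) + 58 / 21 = -56588012941 / 57612240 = -982.22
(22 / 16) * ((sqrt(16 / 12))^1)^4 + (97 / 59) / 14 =19045 / 7434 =2.56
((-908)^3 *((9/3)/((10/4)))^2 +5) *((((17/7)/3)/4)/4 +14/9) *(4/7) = -6233168296319/6300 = -989391793.07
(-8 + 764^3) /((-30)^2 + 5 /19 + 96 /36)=25418792952 /51467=493885.27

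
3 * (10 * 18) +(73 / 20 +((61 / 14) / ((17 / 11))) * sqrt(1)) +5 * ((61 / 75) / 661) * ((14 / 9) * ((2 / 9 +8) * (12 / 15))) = 1044649284839 / 1911413700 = 546.53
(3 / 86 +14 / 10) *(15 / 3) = 617 / 86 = 7.17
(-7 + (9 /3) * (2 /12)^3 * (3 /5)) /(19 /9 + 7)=-0.77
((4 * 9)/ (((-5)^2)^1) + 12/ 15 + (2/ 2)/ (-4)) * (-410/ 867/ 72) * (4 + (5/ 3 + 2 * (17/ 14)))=-8159/ 77112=-0.11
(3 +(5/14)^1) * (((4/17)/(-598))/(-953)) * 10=470/33908693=0.00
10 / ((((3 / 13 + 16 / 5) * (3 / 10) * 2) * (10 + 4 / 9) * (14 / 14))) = 0.47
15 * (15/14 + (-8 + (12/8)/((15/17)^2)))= -2626/35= -75.03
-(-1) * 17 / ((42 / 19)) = 323 / 42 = 7.69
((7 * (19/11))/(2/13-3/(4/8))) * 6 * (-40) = 5460/11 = 496.36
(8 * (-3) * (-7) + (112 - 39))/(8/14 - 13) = -1687/87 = -19.39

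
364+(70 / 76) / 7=13837 / 38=364.13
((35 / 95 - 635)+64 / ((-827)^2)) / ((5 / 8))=-65974517328 / 64973255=-1015.41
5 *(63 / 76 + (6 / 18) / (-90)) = 8467 / 2052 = 4.13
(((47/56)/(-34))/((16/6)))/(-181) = 141/2756992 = 0.00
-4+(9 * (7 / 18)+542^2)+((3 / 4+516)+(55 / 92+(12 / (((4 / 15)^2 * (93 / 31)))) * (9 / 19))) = 514449497 / 1748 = 294307.49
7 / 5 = 1.40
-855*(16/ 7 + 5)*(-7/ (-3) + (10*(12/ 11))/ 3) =-2863395/ 77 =-37186.95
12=12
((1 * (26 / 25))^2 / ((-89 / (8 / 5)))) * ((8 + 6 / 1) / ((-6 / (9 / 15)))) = 0.03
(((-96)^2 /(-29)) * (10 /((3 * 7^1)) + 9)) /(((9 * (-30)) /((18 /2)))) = 101888 /1015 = 100.38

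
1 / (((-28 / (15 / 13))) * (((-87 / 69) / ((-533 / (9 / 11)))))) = -51865 / 2436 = -21.29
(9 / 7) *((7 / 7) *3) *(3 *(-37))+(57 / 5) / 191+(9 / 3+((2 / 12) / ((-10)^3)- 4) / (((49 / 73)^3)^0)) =-3442106537 / 8022000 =-429.08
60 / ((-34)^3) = -15 / 9826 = -0.00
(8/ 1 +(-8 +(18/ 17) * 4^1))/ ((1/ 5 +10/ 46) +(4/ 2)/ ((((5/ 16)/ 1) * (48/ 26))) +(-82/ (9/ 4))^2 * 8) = 33534/ 84161441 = 0.00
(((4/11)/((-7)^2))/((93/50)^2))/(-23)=-10000/107221653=-0.00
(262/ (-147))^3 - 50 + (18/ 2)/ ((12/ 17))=-545240839/ 12706092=-42.91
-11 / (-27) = 11 / 27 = 0.41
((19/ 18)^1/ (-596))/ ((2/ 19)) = -361/ 21456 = -0.02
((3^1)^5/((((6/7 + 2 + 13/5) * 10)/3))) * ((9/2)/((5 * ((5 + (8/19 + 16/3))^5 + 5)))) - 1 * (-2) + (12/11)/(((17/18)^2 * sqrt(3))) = 1296 * sqrt(3)/3179 + 94478052555782537/47237052427098280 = 2.71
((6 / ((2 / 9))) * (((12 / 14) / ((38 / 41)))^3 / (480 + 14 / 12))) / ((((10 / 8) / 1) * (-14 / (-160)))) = 19293469056 / 47544441133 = 0.41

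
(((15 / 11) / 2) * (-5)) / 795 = -0.00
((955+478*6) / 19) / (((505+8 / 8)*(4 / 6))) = 11469 / 19228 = 0.60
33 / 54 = 0.61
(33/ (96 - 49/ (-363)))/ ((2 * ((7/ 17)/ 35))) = 1018215/ 69794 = 14.59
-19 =-19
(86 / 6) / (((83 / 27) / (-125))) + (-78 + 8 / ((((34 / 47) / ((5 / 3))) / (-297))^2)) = 89833345989 / 23987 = 3745084.67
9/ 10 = 0.90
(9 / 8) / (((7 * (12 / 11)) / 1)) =33 / 224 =0.15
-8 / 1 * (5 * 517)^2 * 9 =-481120200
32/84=8/21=0.38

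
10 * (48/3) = 160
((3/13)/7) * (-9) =-0.30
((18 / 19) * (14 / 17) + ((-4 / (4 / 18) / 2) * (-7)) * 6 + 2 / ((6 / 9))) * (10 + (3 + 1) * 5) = 3699450 / 323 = 11453.41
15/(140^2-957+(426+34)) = 15/19103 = 0.00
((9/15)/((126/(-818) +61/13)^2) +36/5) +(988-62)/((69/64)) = 866.13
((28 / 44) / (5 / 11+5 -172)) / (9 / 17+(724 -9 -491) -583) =119 / 11164208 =0.00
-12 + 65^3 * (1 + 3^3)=7689488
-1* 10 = -10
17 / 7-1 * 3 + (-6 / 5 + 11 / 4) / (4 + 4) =-0.38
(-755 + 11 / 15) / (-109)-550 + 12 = -868316 / 1635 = -531.08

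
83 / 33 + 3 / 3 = 116 / 33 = 3.52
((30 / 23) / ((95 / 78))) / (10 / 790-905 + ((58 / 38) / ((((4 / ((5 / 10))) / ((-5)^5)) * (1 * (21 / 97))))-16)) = -6211296 / 21314166953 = -0.00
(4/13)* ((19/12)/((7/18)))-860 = -78146/91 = -858.75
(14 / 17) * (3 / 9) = 14 / 51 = 0.27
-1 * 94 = -94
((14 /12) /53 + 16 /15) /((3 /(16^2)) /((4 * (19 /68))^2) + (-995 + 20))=-0.00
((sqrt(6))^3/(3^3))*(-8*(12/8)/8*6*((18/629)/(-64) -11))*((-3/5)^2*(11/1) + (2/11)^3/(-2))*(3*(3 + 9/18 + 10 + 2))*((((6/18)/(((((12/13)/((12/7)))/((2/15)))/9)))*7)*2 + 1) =154544055111873*sqrt(6)/3348796000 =113041.84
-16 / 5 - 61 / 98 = -1873 / 490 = -3.82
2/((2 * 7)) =1/7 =0.14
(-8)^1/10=-4/5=-0.80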